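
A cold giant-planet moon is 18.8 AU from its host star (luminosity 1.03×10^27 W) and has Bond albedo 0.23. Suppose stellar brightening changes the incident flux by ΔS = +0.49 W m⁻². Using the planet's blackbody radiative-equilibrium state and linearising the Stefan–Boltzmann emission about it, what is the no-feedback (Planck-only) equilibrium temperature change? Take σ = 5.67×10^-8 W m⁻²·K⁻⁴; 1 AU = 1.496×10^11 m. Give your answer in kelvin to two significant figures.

Orbital distance: d = 18.8 AU = 2.812×10^12 m.
Spreading L over a sphere of radius d: S = 1.03×10^27/(4π·2.81×10^12²) = 10.36 W m⁻².
Reference equilibrium: T_e = [S(1−α)/(4σ)]^(1/4) = 77.01 K.
ΔF = Δ[S(1−α)]/4 = (1−0.23)·+0.49/4 = 0.09433 W m⁻².
Planck response: λ_P = 4σT_e³ = 4·5.67×10⁻⁸·(77.01)³ = 0.1036 W m⁻²/K.
Hence the no-feedback warming is ΔF/(4σT_e³) = 0.910 K.

0.91 kelvin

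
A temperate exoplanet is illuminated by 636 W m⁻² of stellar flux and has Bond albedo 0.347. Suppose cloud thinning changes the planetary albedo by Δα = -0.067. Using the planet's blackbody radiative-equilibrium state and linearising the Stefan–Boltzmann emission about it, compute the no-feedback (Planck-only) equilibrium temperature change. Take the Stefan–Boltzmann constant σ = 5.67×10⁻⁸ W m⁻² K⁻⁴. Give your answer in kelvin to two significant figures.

Unperturbed T_e = [636.0·(1−0.347)/(4σ)]^¼ = 206.9 K.
TOA radiative forcing: ΔF = −S·Δα/4 = −636.0·(-0.067)/4 = 10.65 W m⁻².
The Planck feedback parameter is 4σT_e³ = 2.008 W m⁻²/K.
Hence the no-feedback warming is ΔF/(4σT_e³) = 5.31 K.

5.3 K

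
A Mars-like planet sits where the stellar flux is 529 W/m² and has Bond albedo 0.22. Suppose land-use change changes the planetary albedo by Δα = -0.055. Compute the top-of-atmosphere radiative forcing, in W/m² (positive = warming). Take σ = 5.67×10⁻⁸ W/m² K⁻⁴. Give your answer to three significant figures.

7.27 W/m²

ΔF = −(S/4)Δα = −(529.0/4)×(-0.055) = 7.274 W/m².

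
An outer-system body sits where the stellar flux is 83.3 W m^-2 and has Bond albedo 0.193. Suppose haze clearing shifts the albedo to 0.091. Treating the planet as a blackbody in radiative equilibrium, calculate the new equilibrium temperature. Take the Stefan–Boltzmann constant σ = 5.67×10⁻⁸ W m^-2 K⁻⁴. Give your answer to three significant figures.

T₂ = [S(1−α₂)/(4σ)]^(1/4) = [83.30·0.909/(4σ)]^(1/4) = 135.2 K.

135 kelvin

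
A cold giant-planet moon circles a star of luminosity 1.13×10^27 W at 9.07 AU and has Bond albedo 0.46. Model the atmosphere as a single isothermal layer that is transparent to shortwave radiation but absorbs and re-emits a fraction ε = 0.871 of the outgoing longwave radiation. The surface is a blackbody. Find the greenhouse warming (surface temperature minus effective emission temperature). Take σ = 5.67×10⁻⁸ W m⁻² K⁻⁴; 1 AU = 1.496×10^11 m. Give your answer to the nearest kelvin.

16 kelvin

Orbital distance: d = 9.07 AU = 1.357×10^12 m.
Spreading L over a sphere of radius d: S = 1.13×10^27/(4π·1.36×10^12²) = 48.84 W m⁻².
Effective emission temperature (TOA balance): σT_e⁴ = S(1−α)/4 = 6.594 W m⁻² → T_e = 103.8 K.
Surface balance with a leaky layer gives σT_s⁴ = σT_e⁴·2/(2−ε), so T_s = T_e·[2/(2−0.871)]^(1/4) = 119.8 K.
Greenhouse warming: T_s − T_e = 15.96 K.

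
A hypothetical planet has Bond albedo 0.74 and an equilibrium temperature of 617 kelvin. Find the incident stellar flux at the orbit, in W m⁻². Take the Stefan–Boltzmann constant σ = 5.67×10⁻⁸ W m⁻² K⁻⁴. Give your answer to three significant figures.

From S(1−α)/4 = σT⁴: S = 4σT⁴/(1−α).
The emitted flux is σT⁴ = 8217 W m⁻².
So S = 4×8217/(1−0.74) = 1.264×10^5 W m⁻².

1.26×10^5 W m⁻²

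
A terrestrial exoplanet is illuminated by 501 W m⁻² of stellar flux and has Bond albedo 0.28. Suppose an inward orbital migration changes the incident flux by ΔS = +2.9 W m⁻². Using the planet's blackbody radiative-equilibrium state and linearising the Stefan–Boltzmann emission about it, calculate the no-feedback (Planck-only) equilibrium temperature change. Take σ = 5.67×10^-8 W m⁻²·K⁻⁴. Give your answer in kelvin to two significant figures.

0.29 kelvin

Reference equilibrium: T_e = [S(1−α)/(4σ)]^(1/4) = 199.7 K.
Only a fraction (1−α) is absorbed and it's spread over 4πR², so ΔF = (1−α)ΔS/4 = 0.5220 W m⁻².
The Planck feedback parameter is 4σT_e³ = 1.806 W m⁻²/K.
ΔT₀ = ΔF/λ_P = 0.5220/1.806 = 0.289 K.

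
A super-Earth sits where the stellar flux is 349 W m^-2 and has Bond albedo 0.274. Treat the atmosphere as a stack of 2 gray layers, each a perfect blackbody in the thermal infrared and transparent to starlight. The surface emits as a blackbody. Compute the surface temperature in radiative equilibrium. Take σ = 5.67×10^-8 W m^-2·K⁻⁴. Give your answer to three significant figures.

OLR = S(1−α)/4 = 63.34 W m^-2; the top layer radiates at T_e = 182.8 K.
Layer-by-layer balance gives σT_s⁴ = (N+1)σT_e⁴, so T_s = 3^¼·182.8 = 240.6 K.

241 K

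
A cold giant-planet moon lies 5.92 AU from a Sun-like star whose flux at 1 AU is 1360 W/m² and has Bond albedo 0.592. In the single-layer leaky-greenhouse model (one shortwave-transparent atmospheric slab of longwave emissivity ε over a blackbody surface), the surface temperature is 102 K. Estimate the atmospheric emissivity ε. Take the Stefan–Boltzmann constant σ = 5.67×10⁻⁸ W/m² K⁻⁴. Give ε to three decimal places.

Flux at the orbit: S = 1360/(5.92)² = 38.81 W/m².
Effective temperature: T_e = [S(1−α)/(4σ)]^(1/4) = 91.41 K.
T_s⁴ = T_e⁴·2/(2−ε) → ε = 2 − 2(T_e/T_s)⁴ = 2 − 2·(91.41/102)⁴ = 0.7101.

0.710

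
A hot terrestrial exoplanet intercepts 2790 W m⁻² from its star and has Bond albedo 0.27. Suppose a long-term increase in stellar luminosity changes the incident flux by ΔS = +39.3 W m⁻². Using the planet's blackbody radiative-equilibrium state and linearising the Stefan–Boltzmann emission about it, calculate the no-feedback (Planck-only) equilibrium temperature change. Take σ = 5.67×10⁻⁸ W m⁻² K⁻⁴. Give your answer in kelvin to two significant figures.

1.1 K

The baseline emission temperature is T_e = 307.8 K.
Only a fraction (1−α) is absorbed and it's spread over 4πR², so ΔF = (1−α)ΔS/4 = 7.172 W m⁻².
Linearising σT⁴ gives d(σT⁴)/dT = 4σT_e³ = 6.616 W m⁻² per K.
ΔT₀ = ΔF/λ_P = 7.172/6.616 = 1.08 K.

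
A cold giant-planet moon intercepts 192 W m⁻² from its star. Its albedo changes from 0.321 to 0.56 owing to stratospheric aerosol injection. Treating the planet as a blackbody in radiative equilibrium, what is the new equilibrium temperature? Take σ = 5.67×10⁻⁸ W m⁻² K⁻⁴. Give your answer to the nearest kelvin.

139 kelvin

With the new albedo, S(1−α₂)/4 = 21.12 W m⁻², so T₂ = 138.9 K.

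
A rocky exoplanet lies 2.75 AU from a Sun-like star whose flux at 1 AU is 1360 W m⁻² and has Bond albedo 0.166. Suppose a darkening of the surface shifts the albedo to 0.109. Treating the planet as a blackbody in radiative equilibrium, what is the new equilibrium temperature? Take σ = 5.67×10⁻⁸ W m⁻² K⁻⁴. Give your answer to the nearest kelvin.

Irradiance scales as 1/d², so S = 1360 W m⁻² × (1/2.75)² = 179.8 W m⁻².
New equilibrium: T₂ = [(1−0.109)·179.8/(4σ)]^(1/4) = 163.0 K.

163 K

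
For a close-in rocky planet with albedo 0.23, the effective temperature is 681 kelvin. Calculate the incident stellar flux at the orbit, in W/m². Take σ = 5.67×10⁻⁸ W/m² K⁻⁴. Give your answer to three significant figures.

63300 W/m²

From S(1−α)/4 = σT⁴: S = 4σT⁴/(1−α).
The emitted flux is σT⁴ = 12190 W/m².
So S = 4×12190/(1−0.23) = 63350 W/m².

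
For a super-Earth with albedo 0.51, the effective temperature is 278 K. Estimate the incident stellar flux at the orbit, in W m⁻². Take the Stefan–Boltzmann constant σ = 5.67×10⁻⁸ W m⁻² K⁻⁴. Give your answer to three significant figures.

From S(1−α)/4 = σT⁴: S = 4σT⁴/(1−α).
σT⁴ = 5.67×10⁻⁸·(278)⁴ = 338.7 W m⁻².
So S = 4×338.7/(1−0.51) = 2765 W m⁻².

2760 W m⁻²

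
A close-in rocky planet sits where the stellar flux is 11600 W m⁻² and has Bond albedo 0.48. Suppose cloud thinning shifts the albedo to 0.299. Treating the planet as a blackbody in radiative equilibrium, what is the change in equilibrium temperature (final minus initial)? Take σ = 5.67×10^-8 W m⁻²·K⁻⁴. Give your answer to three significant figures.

31.3 kelvin

Initial: T₁ = [S(1−0.48)/(4σ)]^(1/4) = 403.8 K.
With α = 0.299, T₂ = 435.1 K.
Change: 435.1 − 403.8 = 31.31 K.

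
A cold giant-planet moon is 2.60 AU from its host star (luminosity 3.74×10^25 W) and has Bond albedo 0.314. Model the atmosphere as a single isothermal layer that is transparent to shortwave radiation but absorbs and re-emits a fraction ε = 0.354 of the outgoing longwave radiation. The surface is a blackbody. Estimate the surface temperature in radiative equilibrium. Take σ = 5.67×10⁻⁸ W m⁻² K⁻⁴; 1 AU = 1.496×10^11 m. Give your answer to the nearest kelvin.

d = 2.60 × 1.496×10^11 m = 3.890×10^11 m.
Spreading L over a sphere of radius d: S = 3.74×10^25/(4π·3.89×10^11²) = 19.67 W m⁻².
Effective emission temperature (TOA balance): σT_e⁴ = S(1−α)/4 = 3.374 W m⁻² → T_e = 87.83 K.
The surface balance (absorbed SW + ε·downward IR = σT_s⁴) with T_a⁴ = T_s⁴/2 reduces to T_s = T_e·[2/(2−ε)]^¼ = 92.21 K.

92 K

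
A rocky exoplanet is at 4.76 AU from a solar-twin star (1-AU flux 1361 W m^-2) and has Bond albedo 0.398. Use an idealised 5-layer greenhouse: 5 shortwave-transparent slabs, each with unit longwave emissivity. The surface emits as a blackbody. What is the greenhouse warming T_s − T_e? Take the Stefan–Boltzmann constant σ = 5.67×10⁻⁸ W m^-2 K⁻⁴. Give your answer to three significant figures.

63.5 kelvin

Flux at the orbit: S = 1361/(4.76)² = 60.07 W m^-2.
Top-of-atmosphere balance: σT_e⁴ = S(1−α)/4 = 9.040 W m^-2 → T_e = 112.4 K.
T_s = (N+1)^(1/4)·T_e = 175.9 K.
So the greenhouse effect raises the surface by 175.9 − 112.4 = 63.50 K.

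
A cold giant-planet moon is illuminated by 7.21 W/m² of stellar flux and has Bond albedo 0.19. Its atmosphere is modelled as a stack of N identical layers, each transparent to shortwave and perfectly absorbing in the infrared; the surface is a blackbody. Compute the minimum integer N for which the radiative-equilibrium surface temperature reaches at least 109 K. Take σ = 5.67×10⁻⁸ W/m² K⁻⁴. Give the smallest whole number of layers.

Top-of-atmosphere balance: σT_e⁴ = S(1−α)/4 = 1.460 W/m² → T_e = 71.24 K.
Since T_s⁴ = (N+1)T_e⁴, we need N ≥ (T_s/T_e)⁴ − 1 = 4.482.
The minimum whole number is N = 5.

5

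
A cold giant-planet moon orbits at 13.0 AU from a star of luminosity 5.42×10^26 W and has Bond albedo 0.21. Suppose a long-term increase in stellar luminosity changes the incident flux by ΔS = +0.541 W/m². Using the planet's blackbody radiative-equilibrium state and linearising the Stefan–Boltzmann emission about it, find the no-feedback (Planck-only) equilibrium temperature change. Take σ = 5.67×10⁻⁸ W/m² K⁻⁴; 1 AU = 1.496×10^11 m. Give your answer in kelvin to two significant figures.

d = 13.0 × 1.496×10^11 m = 1.945×10^12 m.
Flux at the orbit: S = L/(4πd²) = 5.42×10^26/(4π·(1.94×10^12)²) = 11.40 W/m².
Unperturbed T_e = [11.40·(1−0.21)/(4σ)]^¼ = 79.39 K.
Only a fraction (1−α) is absorbed and it's spread over 4πR², so ΔF = (1−α)ΔS/4 = 0.1068 W/m².
Linearising σT⁴ gives d(σT⁴)/dT = 4σT_e³ = 0.1135 W/m² per K.
Hence the no-feedback warming is ΔF/(4σT_e³) = 0.942 K.

0.94 K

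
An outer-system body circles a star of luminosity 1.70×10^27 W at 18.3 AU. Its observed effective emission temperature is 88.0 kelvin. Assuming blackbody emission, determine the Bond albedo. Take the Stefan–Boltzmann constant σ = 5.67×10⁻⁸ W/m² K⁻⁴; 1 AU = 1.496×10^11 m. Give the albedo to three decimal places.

0.246

Orbital distance: d = 18.3 AU = 2.738×10^12 m.
Flux at the orbit: S = L/(4πd²) = 1.70×10^27/(4π·(2.74×10^12)²) = 18.05 W/m².
Rearranging the radiative balance, α = 1 − 4σT⁴/S.
4σT⁴ = 4·5.67×10⁻⁸·(88.0)⁴ = 13.60 W/m².
Hence α = 1 − 13.60/18.05 = 0.2465.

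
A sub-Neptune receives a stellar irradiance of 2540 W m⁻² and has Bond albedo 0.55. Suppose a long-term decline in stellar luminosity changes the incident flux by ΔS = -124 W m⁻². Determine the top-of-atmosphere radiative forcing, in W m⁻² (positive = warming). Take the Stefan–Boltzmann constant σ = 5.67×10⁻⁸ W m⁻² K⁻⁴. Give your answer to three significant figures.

TOA radiative forcing: ΔF = (1−α)ΔS/4 = 0.45·(-124)/4 = -13.95 W m⁻².

-13.9 W m⁻²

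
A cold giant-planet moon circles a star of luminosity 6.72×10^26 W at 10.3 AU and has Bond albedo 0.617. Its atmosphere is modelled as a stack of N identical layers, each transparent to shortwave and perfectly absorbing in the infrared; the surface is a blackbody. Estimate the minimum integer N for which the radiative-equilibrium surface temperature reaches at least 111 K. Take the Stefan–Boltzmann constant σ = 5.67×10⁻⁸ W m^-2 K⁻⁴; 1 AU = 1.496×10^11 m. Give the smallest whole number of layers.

3

d = 10.3 × 1.496×10^11 m = 1.541×10^12 m.
Flux at the orbit: S = L/(4πd²) = 6.72×10^26/(4π·(1.54×10^12)²) = 22.52 W m^-2.
OLR = S(1−α)/4 = 2.157 W m^-2; the top layer radiates at T_e = 78.53 K.
Since T_s⁴ = (N+1)T_e⁴, we need N ≥ (T_s/T_e)⁴ − 1 = 2.991.
So N ≥ 2.991; the smallest integer is N = 3.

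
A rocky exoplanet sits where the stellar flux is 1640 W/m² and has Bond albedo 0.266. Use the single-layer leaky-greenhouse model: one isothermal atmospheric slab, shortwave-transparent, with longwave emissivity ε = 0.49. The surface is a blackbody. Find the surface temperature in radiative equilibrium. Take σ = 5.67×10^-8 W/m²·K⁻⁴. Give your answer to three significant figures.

290 K

The planet radiates to space at T_e = [S(1−α)/(4σ)]^(1/4) = 269.9 K.
Surface balance with a leaky layer gives σT_s⁴ = σT_e⁴·2/(2−ε), so T_s = T_e·[2/(2−0.49)]^(1/4) = 289.6 K.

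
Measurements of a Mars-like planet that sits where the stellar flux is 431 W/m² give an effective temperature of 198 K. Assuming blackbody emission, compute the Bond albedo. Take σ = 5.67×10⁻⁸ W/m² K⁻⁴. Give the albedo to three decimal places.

0.191

Energy balance: S(1−α)/4 = σT⁴, so 1−α = 4σT⁴/S.
σT⁴ = 87.15 W/m², so 4σT⁴ = 348.6 W/m².
Hence α = 1 − 348.6/431.0 = 0.1912.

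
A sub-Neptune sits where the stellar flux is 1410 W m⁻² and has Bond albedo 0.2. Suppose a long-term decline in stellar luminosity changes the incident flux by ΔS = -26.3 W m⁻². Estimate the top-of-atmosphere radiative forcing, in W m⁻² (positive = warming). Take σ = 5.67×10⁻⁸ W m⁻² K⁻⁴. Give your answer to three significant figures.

Only a fraction (1−α) is absorbed and it's spread over 4πR², so ΔF = (1−α)ΔS/4 = -5.260 W m⁻².

-5.26 W m⁻²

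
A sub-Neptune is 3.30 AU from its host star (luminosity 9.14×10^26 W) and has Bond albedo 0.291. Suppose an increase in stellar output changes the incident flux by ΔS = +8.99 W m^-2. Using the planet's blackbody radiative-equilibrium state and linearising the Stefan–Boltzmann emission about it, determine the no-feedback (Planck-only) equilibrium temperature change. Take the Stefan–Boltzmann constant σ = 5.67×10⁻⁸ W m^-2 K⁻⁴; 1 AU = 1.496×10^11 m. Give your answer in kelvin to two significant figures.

Orbital distance: d = 3.30 AU = 4.937×10^11 m.
Flux at the orbit: S = L/(4πd²) = 9.14×10^26/(4π·(4.94×10^11)²) = 298.4 W m^-2.
Reference equilibrium: T_e = [S(1−α)/(4σ)]^(1/4) = 174.8 K.
ΔF = Δ[S(1−α)]/4 = (1−0.291)·+8.99/4 = 1.593 W m^-2.
The Planck feedback parameter is 4σT_e³ = 1.211 W m^-2/K.
ΔT₀ = ΔF/λ_P = 1.593/1.211 = 1.32 K.

1.3 K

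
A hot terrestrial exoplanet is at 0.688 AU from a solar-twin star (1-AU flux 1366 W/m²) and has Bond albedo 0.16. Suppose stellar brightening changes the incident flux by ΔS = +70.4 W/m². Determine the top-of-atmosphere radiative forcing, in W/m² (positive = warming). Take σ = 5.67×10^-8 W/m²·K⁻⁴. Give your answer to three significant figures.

14.8 W/m²

By the inverse-square law, S = 1366/0.688² = 2886 W/m².
Only a fraction (1−α) is absorbed and it's spread over 4πR², so ΔF = (1−α)ΔS/4 = 14.78 W/m².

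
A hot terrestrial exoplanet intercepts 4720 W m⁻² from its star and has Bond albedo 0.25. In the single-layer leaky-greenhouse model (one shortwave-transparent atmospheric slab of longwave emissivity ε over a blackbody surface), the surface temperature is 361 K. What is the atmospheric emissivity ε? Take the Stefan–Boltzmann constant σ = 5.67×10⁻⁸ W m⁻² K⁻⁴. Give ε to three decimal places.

TOA balance gives T_e = 353.5 K.
Inverting T_s⁴ = 2T_e⁴/(2−ε): (T_e/T_s)⁴ = 0.9190, so ε = 2(1 − 0.9190) = 0.1619.

0.162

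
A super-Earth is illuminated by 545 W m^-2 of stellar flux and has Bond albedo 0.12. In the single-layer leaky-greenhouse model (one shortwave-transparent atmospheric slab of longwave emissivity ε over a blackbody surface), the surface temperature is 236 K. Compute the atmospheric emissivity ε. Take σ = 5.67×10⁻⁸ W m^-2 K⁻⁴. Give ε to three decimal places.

First, T_e = [545.0·(1−0.12)/(4σ)]^(1/4) = 214.4 K.
Since (2−ε)/2 = (T_e/T_s)⁴ = 0.6817, ε = 0.6366.

0.637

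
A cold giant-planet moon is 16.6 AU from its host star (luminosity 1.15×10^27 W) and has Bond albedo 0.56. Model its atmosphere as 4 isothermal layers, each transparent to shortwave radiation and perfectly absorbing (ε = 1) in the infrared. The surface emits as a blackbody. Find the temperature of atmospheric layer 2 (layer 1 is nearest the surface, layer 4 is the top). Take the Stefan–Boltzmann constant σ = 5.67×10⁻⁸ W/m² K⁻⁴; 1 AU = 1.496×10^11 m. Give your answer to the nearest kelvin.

96 K

d = 16.6 × 1.496×10^11 m = 2.483×10^12 m.
S = L/(4πd²) = 14.84 W/m².
Top-of-atmosphere balance: σT_e⁴ = S(1−α)/4 = 1.632 W/m² → T_e = 73.25 K.
The net upward flux σT_e⁴ is constant between every pair of levels, so T_k⁴ = (N+1−k)T_e⁴.
T_2 = (3)^(1/4)·73.25 = 96.40 K.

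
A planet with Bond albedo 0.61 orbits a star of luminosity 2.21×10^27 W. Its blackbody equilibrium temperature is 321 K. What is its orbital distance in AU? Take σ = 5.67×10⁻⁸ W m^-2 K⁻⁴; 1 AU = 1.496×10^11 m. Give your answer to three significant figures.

Energy balance gives S = 4σT⁴/(1−α) = 6174 W m^-2.
S = L/(4πd²) → d = √(L/4πS) = √(2.21×10^27/(4π·6174)) = 1.688×10^11 m = 1.128 AU.

1.13 AU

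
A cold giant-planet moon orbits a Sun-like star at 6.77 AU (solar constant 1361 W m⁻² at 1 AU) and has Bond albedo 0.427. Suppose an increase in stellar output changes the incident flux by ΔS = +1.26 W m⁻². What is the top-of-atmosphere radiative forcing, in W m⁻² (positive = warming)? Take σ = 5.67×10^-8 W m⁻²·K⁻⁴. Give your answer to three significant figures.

0.180 W m⁻²

Irradiance scales as 1/d², so S = 1361 W m⁻² × (1/6.77)² = 29.69 W m⁻².
TOA radiative forcing: ΔF = (1−α)ΔS/4 = 0.573·(+1.26)/4 = 0.1805 W m⁻².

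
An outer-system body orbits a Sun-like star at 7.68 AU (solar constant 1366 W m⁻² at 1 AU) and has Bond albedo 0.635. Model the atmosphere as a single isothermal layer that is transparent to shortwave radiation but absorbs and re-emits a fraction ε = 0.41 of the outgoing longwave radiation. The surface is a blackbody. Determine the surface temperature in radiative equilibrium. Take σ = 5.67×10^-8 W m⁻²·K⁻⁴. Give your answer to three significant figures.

82.7 K

Flux at the orbit: S = 1366/(7.68)² = 23.16 W m⁻².
Effective emission temperature (TOA balance): σT_e⁴ = S(1−α)/4 = 2.113 W m⁻² → T_e = 78.13 K.
Surface balance with a leaky layer gives σT_s⁴ = σT_e⁴·2/(2−ε), so T_s = T_e·[2/(2−0.41)]^(1/4) = 82.75 K.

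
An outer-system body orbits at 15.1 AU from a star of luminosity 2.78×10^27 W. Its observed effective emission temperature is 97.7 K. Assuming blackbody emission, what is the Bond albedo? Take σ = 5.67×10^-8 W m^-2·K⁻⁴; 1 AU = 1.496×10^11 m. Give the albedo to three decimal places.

0.523

Orbital distance: d = 15.1 AU = 2.259×10^12 m.
S = L/(4πd²) = 43.35 W m^-2.
Energy balance: S(1−α)/4 = σT⁴, so 1−α = 4σT⁴/S.
σT⁴ = 5.166 W m^-2, so 4σT⁴ = 20.66 W m^-2.
1−α = 20.66/43.35 = 0.4767, so α = 0.5233.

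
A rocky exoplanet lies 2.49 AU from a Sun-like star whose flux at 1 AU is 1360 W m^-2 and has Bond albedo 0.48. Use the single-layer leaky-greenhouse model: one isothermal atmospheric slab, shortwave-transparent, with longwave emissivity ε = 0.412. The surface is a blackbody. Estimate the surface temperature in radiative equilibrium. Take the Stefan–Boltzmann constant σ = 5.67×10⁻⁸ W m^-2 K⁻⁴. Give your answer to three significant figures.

159 K

Flux at the orbit: S = 1360/(2.49)² = 219.4 W m^-2.
Effective emission temperature (TOA balance): σT_e⁴ = S(1−α)/4 = 28.52 W m^-2 → T_e = 149.8 K.
Surface balance with a leaky layer gives σT_s⁴ = σT_e⁴·2/(2−ε), so T_s = T_e·[2/(2−0.412)]^(1/4) = 158.6 K.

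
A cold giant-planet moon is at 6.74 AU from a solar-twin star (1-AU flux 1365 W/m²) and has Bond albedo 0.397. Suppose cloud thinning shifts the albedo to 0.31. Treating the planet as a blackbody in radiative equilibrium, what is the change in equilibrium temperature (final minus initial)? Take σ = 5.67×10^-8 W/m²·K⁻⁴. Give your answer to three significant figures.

3.24 K

Flux at the orbit: S = 1365/(6.74)² = 30.05 W/m².
Before: T₁ = [30.05·0.603/(4σ)]^(1/4) = 94.54 K.
With α = 0.31, T₂ = 97.78 K.
Change: 97.78 − 94.54 = 3.240 K.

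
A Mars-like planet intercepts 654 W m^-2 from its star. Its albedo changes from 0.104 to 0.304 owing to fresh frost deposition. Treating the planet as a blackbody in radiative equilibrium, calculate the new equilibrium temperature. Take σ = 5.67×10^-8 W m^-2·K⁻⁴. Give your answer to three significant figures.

212 K

With the new albedo, S(1−α₂)/4 = 113.8 W m^-2, so T₂ = 211.7 K.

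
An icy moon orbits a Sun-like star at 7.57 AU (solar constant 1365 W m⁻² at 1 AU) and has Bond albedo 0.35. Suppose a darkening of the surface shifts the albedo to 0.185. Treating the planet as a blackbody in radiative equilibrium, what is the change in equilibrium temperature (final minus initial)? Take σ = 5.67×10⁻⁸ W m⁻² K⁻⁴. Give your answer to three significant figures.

5.29 kelvin

Irradiance scales as 1/d², so S = 1365 W m⁻² × (1/7.57)² = 23.82 W m⁻².
Before: T₁ = [23.82·0.65/(4σ)]^(1/4) = 90.90 K.
After:  T₂ = [23.82·0.815/(4σ)]^(1/4) = 96.19 K.
Change: 96.19 − 90.90 = 5.289 K.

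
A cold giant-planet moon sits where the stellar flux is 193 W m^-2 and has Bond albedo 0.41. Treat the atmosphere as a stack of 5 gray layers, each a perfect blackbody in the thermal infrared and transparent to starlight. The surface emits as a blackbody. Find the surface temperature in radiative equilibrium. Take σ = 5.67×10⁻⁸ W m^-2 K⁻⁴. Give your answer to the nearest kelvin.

OLR = S(1−α)/4 = 28.47 W m^-2; the top layer radiates at T_e = 149.7 K.
Layer-by-layer balance gives σT_s⁴ = (N+1)σT_e⁴, so T_s = 6^¼·149.7 = 234.3 K.

234 kelvin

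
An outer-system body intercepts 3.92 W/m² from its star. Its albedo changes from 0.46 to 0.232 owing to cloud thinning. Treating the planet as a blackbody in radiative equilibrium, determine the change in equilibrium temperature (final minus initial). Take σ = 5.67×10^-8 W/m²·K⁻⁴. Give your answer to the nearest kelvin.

With α = 0.46, T₁ = 55.27 K.
With α = 0.232, T₂ = 60.36 K.
Change: 60.36 − 55.27 = 5.088 K.

5 K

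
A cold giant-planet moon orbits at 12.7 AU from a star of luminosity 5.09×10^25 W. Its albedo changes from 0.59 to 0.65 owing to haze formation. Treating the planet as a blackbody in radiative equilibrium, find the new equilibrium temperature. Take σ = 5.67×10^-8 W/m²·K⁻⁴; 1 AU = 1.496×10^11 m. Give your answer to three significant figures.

d = 12.7 × 1.496×10^11 m = 1.900×10^12 m.
Spreading L over a sphere of radius d: S = 5.09×10^25/(4π·1.90×10^12²) = 1.122 W/m².
T₂ = [S(1−α₂)/(4σ)]^(1/4) = [1.122·0.35/(4σ)]^(1/4) = 36.28 K.

36.3 K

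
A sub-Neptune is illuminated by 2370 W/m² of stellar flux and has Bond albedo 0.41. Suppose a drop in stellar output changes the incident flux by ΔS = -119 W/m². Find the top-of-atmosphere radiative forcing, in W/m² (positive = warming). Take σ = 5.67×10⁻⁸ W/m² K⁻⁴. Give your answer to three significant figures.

-17.6 W/m²

TOA radiative forcing: ΔF = (1−α)ΔS/4 = 0.59·(-119)/4 = -17.55 W/m².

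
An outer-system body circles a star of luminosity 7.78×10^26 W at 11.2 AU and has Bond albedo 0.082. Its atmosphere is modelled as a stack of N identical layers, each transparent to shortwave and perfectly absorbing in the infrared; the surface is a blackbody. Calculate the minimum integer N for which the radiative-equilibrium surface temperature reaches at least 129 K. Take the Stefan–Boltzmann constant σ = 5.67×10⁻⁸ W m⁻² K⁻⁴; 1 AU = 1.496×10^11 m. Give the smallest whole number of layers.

3

d = 11.2 × 1.496×10^11 m = 1.676×10^12 m.
Spreading L over a sphere of radius d: S = 7.78×10^26/(4π·1.68×10^12²) = 22.05 W m⁻².
OLR = S(1−α)/4 = 5.061 W m⁻²; the top layer radiates at T_e = 97.20 K.
T_s = (N+1)^(1/4)·T_e ≥ 129 K requires N+1 ≥ (T_s/T_e)⁴ = (129/97.20)⁴ = 3.102.
The minimum whole number is N = 3.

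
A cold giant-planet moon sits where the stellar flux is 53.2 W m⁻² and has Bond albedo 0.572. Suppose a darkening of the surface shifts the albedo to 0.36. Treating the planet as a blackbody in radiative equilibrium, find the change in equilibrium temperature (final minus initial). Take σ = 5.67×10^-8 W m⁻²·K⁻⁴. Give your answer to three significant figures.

10.6 K

With α = 0.572, T₁ = 100.1 K.
With α = 0.36, T₂ = 110.7 K.
ΔT = T₂ − T₁ = 10.59 K.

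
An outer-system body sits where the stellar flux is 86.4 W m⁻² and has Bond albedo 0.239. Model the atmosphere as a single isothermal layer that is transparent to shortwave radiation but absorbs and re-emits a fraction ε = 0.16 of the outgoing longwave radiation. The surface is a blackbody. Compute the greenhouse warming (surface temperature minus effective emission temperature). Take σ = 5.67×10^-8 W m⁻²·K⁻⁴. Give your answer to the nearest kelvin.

3 kelvin

Effective emission temperature (TOA balance): σT_e⁴ = S(1−α)/4 = 16.44 W m⁻² → T_e = 130.5 K.
Surface balance with a leaky layer gives σT_s⁴ = σT_e⁴·2/(2−ε), so T_s = T_e·[2/(2−0.16)]^(1/4) = 133.2 K.
The atmosphere warms the surface by 2.749 K.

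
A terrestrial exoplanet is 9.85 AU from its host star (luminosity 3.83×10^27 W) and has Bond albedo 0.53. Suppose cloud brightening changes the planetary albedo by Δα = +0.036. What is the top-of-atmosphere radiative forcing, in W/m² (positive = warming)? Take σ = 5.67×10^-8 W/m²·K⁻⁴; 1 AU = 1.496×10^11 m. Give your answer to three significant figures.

d = 9.85 × 1.496×10^11 m = 1.474×10^12 m.
Flux at the orbit: S = L/(4πd²) = 3.83×10^27/(4π·(1.47×10^12)²) = 140.4 W/m².
ΔF = −(S/4)Δα = −(140.4/4)×(+0.036) = -1.263 W/m².

-1.26 W/m²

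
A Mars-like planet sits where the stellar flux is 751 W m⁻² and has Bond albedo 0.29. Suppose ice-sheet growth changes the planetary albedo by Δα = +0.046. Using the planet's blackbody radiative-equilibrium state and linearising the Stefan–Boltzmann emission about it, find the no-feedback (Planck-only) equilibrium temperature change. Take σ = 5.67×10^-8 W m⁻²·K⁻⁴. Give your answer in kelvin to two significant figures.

The baseline emission temperature is T_e = 220.2 K.
TOA radiative forcing: ΔF = −S·Δα/4 = −751.0·(+0.046)/4 = -8.636 W m⁻².
The Planck feedback parameter is 4σT_e³ = 2.422 W m⁻²/K.
So ΔT₀ = -8.636/2.422 = -3.57 K.

-3.6 kelvin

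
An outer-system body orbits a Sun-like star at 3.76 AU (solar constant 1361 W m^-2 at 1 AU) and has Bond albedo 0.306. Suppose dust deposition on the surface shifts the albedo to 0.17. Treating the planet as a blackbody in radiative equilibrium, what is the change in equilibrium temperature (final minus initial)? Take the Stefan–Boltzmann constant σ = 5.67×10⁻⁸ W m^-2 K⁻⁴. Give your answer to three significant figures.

By the inverse-square law, S = 1361/3.76² = 96.27 W m^-2.
Before: T₁ = [96.27·0.694/(4σ)]^(1/4) = 131.0 K.
With α = 0.17, T₂ = 137.0 K.
Change: 137.0 − 131.0 = 5.994 K.

5.99 K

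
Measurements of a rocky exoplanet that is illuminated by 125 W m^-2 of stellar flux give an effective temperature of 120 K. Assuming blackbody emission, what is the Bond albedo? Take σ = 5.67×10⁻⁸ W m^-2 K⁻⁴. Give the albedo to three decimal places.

0.624

Energy balance: S(1−α)/4 = σT⁴, so 1−α = 4σT⁴/S.
σT⁴ = 11.76 W m^-2, so 4σT⁴ = 47.03 W m^-2.
Hence α = 1 − 47.03/125.0 = 0.6238.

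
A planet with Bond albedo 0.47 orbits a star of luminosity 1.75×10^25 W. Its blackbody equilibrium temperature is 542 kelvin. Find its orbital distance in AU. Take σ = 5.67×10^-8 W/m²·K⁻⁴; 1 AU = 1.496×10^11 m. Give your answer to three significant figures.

0.0410 AU

Required flux: S = 4σT⁴/(1−α) = 36930 W/m².
S = L/(4πd²) → d = √(L/4πS) = √(1.75×10^25/(4π·36930)) = 6.141×10^9 m = 0.04105 AU.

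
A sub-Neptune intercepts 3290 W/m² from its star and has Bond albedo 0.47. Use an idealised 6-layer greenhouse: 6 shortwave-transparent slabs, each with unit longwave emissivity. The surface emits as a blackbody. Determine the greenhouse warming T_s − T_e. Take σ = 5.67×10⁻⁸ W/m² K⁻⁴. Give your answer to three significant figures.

Top-of-atmosphere balance: σT_e⁴ = S(1−α)/4 = 435.9 W/m² → T_e = 296.1 K.
T_s = (N+1)^(1/4)·T_e = 481.7 K.
So the greenhouse effect raises the surface by 481.7 − 296.1 = 185.5 K.

186 K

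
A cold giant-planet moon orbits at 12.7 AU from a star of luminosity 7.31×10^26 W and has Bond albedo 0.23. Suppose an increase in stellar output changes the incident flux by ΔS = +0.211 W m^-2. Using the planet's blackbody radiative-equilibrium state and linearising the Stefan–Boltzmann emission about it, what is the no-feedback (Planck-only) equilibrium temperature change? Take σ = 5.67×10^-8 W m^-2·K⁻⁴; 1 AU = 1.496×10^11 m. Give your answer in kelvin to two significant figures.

d = 12.7 × 1.496×10^11 m = 1.900×10^12 m.
S = L/(4πd²) = 16.12 W m^-2.
The baseline emission temperature is T_e = 86.00 K.
Only a fraction (1−α) is absorbed and it's spread over 4πR², so ΔF = (1−α)ΔS/4 = 0.04062 W m^-2.
Planck response: λ_P = 4σT_e³ = 4·5.67×10⁻⁸·(86.00)³ = 0.1443 W m^-2/K.
So ΔT₀ = 0.04062/0.1443 = 0.282 K.

0.28 K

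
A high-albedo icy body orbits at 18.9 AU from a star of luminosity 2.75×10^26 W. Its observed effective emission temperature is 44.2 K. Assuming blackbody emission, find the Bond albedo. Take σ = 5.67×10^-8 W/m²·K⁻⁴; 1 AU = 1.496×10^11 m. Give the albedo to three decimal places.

0.684

Orbital distance: d = 18.9 AU = 2.827×10^12 m.
Flux at the orbit: S = L/(4πd²) = 2.75×10^26/(4π·(2.83×10^12)²) = 2.737 W/m².
From σT⁴ = S(1−α)/4 we invert for α: 1−α = 4σT⁴/S.
σT⁴ = 0.2164 W/m², so 4σT⁴ = 0.8656 W/m².
1−α = 0.8656/2.737 = 0.3162, so α = 0.6838.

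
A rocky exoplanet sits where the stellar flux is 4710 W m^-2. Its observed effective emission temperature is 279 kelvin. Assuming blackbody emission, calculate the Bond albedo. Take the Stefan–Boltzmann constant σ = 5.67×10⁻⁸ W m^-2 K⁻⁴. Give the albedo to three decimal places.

0.708

From σT⁴ = S(1−α)/4 we invert for α: 1−α = 4σT⁴/S.
σT⁴ = 343.6 W m^-2, so 4σT⁴ = 1374 W m^-2.
1−α = 1374/4710 = 0.2918, so α = 0.7082.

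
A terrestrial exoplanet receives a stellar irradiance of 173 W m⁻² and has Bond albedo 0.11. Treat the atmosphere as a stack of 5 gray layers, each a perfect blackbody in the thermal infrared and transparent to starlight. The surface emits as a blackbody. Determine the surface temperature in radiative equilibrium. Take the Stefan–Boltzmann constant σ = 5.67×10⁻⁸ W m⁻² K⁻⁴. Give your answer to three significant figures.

253 K

The effective emission temperature is T_e = [S(1−α)/(4σ)]^¼ = 161.4 K.
Layer-by-layer balance gives σT_s⁴ = (N+1)σT_e⁴, so T_s = 6^¼·161.4 = 252.6 K.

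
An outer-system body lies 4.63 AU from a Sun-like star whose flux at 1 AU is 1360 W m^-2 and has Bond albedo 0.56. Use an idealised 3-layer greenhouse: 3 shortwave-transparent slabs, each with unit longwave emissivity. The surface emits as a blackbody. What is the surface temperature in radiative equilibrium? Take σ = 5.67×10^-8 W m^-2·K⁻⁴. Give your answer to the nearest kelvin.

149 K

Irradiance scales as 1/d², so S = 1360 W m^-2 × (1/4.63)² = 63.44 W m^-2.
The effective emission temperature is T_e = [S(1−α)/(4σ)]^¼ = 105.3 K.
For an N-layer opaque stack, T_s⁴ = (N+1)T_e⁴, hence T_s = (4)^(1/4)×105.3 K = 149.0 K.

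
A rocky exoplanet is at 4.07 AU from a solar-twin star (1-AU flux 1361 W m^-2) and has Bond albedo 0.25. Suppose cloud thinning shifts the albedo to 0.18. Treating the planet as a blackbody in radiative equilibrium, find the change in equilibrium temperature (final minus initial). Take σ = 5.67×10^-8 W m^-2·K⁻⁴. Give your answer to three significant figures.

By the inverse-square law, S = 1361/4.07² = 82.16 W m^-2.
Before: T₁ = [82.16·0.75/(4σ)]^(1/4) = 128.4 K.
Final:   T₂ = [S(1−0.18)/(4σ)]^(1/4) = 131.3 K.
Change: 131.3 − 128.4 = 2.896 K.

2.90 K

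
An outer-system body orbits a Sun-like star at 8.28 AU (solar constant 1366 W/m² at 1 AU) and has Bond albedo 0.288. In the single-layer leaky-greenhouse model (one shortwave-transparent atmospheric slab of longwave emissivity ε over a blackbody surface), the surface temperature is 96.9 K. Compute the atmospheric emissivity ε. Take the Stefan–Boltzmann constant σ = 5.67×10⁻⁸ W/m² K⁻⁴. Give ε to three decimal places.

0.581

Flux at the orbit: S = 1366/(8.28)² = 19.92 W/m².
Effective temperature: T_e = [S(1−α)/(4σ)]^(1/4) = 88.93 K.
T_s⁴ = T_e⁴·2/(2−ε) → ε = 2 − 2(T_e/T_s)⁴ = 2 − 2·(88.93/96.9)⁴ = 0.5811.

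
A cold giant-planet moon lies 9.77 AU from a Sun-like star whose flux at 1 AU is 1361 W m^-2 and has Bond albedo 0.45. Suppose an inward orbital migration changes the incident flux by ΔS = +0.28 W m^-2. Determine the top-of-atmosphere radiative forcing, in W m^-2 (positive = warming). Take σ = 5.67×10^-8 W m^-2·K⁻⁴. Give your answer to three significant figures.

Irradiance scales as 1/d², so S = 1361 W m^-2 × (1/9.77)² = 14.26 W m^-2.
Only a fraction (1−α) is absorbed and it's spread over 4πR², so ΔF = (1−α)ΔS/4 = 0.03850 W m^-2.

0.0385 W m^-2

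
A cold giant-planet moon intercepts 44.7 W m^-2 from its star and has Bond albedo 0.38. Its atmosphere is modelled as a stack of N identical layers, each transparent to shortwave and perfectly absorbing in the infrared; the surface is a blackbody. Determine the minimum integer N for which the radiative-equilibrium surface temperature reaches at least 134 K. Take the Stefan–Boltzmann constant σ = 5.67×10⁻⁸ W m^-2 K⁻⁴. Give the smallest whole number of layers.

The effective emission temperature is T_e = [S(1−α)/(4σ)]^¼ = 105.1 K.
Need (N+1)T_e⁴ ≥ T_s⁴, i.e. N+1 ≥ (134/105.1)⁴ = 2.639.
So N ≥ 1.639; the smallest integer is N = 2.

2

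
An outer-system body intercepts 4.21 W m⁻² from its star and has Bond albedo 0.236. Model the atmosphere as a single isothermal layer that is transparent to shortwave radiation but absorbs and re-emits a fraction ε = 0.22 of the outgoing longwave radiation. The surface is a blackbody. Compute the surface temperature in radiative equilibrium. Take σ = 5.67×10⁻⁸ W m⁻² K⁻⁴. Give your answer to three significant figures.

Effective emission temperature (TOA balance): σT_e⁴ = S(1−α)/4 = 0.8041 W m⁻² → T_e = 61.37 K.
For a single slab of emissivity ε, T_s⁴ = 2T_e⁴/(2−ε); thus T_s = 61.37·(1.124)^(1/4) = 63.18 K.

63.2 kelvin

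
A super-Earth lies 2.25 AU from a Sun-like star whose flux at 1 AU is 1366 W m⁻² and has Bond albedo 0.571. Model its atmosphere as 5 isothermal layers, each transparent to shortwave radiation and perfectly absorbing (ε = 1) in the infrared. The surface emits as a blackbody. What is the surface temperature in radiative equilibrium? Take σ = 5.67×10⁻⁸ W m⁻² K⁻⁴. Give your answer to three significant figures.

235 K

Flux at the orbit: S = 1366/(2.25)² = 269.8 W m⁻².
Top-of-atmosphere balance: σT_e⁴ = S(1−α)/4 = 28.94 W m⁻² → T_e = 150.3 K.
Layer-by-layer balance gives σT_s⁴ = (N+1)σT_e⁴, so T_s = 6^¼·150.3 = 235.2 K.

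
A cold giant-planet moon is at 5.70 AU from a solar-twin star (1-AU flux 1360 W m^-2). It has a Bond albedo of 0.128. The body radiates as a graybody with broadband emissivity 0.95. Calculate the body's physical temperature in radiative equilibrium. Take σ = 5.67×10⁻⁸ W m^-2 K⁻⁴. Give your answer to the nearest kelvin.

114 kelvin

Irradiance scales as 1/d², so S = 1360 W m^-2 × (1/5.70)² = 41.86 W m^-2.
Averaging over the sphere, the absorbed flux is S(1−α)/4 = 9.125 W m^-2.
Radiative balance εσT⁴ = 9.125 gives T = [9.125/(0.95·σ)]^(1/4) = 114.1 K.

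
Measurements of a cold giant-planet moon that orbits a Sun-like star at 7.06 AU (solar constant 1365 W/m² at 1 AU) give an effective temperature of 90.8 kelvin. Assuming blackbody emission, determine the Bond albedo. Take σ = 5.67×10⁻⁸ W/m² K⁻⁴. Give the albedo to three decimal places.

0.437

Flux at the orbit: S = 1365/(7.06)² = 27.39 W/m².
From σT⁴ = S(1−α)/4 we invert for α: 1−α = 4σT⁴/S.
σT⁴ = 3.854 W/m², so 4σT⁴ = 15.42 W/m².
1−α = 15.42/27.39 = 0.5629, so α = 0.4371.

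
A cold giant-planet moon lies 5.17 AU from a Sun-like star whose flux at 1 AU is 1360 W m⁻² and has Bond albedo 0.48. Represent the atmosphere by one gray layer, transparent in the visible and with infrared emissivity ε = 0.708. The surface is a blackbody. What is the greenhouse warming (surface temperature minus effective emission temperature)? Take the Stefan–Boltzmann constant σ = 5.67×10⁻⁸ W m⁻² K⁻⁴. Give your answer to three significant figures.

Irradiance scales as 1/d², so S = 1360 W m⁻² × (1/5.17)² = 50.88 W m⁻².
The planet radiates to space at T_e = [S(1−α)/(4σ)]^(1/4) = 103.9 K.
The surface balance (absorbed SW + ε·downward IR = σT_s⁴) with T_a⁴ = T_s⁴/2 reduces to T_s = T_e·[2/(2−ε)]^¼ = 115.9 K.
T_s − T_e = 115.9 − 103.9 = 12.00 K.

12.0 K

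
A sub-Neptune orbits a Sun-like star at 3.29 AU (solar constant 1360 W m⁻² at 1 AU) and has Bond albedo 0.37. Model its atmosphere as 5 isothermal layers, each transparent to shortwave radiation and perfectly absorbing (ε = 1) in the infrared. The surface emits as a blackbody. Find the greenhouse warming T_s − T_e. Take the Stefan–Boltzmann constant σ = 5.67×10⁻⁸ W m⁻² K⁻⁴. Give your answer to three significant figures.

Irradiance scales as 1/d², so S = 1360 W m⁻² × (1/3.29)² = 125.6 W m⁻².
Top-of-atmosphere balance: σT_e⁴ = S(1−α)/4 = 19.79 W m⁻² → T_e = 136.7 K.
Surface: T_s = (6)^¼·T_e = 213.9 K.
Warming: T_s − T_e = 77.24 K.

77.2 K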